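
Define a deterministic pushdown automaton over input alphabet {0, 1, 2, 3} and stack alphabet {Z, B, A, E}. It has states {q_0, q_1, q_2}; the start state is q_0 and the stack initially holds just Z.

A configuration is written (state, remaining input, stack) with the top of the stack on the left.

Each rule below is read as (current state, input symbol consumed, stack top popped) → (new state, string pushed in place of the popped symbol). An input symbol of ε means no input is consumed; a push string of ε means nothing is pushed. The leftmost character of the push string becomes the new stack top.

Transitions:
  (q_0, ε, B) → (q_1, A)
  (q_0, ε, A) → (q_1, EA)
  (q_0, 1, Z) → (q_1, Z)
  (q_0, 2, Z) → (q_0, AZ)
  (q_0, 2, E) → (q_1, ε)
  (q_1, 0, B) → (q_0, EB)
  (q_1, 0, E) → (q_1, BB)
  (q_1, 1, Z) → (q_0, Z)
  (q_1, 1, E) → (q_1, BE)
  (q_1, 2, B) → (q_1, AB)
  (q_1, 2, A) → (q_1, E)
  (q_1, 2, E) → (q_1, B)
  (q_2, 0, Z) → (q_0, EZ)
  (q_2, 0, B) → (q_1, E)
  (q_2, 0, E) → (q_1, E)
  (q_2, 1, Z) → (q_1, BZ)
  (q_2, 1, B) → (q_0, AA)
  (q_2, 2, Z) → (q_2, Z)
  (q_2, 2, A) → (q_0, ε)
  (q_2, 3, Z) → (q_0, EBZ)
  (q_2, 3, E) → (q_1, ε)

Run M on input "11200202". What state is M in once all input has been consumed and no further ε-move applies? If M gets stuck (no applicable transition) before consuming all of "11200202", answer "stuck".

(q_0, 11200202, Z) ⊢ (q_1, 1200202, Z) ⊢ (q_0, 200202, Z) ⊢ (q_0, 00202, AZ) ⊢ (q_1, 00202, EAZ) ⊢ (q_1, 0202, BBAZ) ⊢ (q_0, 202, EBBAZ) ⊢ (q_1, 02, BBAZ) ⊢ (q_0, 2, EBBAZ) ⊢ (q_1, ε, BBAZ)
All input consumed; M is in state q_1.

q_1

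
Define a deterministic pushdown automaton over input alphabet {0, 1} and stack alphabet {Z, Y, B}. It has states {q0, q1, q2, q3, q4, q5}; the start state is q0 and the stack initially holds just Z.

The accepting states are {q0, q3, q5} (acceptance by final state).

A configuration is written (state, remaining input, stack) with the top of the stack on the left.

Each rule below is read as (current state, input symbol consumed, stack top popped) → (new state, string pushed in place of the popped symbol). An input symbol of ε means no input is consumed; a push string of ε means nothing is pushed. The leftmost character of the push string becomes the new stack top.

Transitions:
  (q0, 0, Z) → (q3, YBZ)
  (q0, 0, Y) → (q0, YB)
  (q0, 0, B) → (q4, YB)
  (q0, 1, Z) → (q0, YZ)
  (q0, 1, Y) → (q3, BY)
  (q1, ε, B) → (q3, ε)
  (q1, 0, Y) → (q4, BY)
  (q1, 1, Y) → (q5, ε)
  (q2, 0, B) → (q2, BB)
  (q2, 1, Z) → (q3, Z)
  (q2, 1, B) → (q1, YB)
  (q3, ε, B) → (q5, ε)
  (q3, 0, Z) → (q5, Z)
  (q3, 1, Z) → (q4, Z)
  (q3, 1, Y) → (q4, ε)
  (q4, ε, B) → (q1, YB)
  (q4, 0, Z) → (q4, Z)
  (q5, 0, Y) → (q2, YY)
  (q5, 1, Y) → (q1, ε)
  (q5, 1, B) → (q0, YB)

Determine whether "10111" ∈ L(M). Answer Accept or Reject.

Reject

(q0, 10111, Z) ⊢ (q0, 0111, YZ) ⊢ (q0, 111, YBZ) ⊢ (q3, 11, BYBZ) ⊢ (q5, 11, YBZ) ⊢ (q1, 1, BZ) ⊢ (q3, 1, Z) ⊢ (q4, ε, Z)
All input consumed; state q4 ∉ F and no further ε-move applies.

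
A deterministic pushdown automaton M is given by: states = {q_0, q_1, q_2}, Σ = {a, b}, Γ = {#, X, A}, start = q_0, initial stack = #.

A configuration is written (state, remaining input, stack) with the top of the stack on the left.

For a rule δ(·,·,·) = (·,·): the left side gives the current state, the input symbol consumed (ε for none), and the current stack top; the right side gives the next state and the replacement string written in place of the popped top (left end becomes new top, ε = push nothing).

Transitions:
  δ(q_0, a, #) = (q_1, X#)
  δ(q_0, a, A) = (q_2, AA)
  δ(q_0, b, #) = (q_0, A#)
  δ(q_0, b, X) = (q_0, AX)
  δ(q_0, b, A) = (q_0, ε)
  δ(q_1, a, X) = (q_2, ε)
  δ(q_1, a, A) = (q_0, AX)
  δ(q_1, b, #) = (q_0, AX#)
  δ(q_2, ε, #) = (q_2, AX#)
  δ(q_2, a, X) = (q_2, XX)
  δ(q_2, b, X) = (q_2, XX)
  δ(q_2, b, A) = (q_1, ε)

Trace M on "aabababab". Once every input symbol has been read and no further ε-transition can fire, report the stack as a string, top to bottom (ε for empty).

(q_0, aabababab, #)
  read a, top #: go to q_1, push X# → (q_1, abababab, X#)
  read a, top X: go to q_2, push ε → (q_2, bababab, #)
  ε-move, top #: go to q_2, push AX# → (q_2, bababab, AX#)
  read b, top A: go to q_1, push ε → (q_1, ababab, X#)
  read a, top X: go to q_2, push ε → (q_2, babab, #)
  ε-move, top #: go to q_2, push AX# → (q_2, babab, AX#)
  read b, top A: go to q_1, push ε → (q_1, abab, X#)
  read a, top X: go to q_2, push ε → (q_2, bab, #)
  ε-move, top #: go to q_2, push AX# → (q_2, bab, AX#)
  read b, top A: go to q_1, push ε → (q_1, ab, X#)
  read a, top X: go to q_2, push ε → (q_2, b, #)
  ε-move, top #: go to q_2, push AX# → (q_2, b, AX#)
  read b, top A: go to q_1, push ε → (q_1, ε, X#)
All input consumed in state q_1 with stack X#.

X#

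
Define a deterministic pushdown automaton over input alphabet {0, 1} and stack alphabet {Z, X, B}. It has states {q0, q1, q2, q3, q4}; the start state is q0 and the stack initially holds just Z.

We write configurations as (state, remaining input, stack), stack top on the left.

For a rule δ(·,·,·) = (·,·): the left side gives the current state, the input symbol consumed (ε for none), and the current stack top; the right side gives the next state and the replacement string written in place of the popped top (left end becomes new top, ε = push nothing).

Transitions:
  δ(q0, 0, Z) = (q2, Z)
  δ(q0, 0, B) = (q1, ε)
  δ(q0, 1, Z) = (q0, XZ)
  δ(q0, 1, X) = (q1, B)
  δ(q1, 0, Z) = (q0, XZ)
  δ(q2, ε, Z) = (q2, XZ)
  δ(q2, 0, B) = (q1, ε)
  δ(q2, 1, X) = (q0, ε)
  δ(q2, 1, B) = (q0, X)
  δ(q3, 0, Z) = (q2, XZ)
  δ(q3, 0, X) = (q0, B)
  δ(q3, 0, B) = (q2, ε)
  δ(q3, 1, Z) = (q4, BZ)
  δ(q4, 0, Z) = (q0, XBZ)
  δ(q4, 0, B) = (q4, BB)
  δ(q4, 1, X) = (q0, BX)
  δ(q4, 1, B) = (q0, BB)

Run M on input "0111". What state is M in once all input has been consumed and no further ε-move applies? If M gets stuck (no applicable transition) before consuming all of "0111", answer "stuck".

q1

(q0, 0111, Z) ⊢ (q2, 111, Z) ⊢ (q2, 111, XZ) ⊢ (q0, 11, Z) ⊢ (q0, 1, XZ) ⊢ (q1, ε, BZ)
All input consumed; M is in state q1.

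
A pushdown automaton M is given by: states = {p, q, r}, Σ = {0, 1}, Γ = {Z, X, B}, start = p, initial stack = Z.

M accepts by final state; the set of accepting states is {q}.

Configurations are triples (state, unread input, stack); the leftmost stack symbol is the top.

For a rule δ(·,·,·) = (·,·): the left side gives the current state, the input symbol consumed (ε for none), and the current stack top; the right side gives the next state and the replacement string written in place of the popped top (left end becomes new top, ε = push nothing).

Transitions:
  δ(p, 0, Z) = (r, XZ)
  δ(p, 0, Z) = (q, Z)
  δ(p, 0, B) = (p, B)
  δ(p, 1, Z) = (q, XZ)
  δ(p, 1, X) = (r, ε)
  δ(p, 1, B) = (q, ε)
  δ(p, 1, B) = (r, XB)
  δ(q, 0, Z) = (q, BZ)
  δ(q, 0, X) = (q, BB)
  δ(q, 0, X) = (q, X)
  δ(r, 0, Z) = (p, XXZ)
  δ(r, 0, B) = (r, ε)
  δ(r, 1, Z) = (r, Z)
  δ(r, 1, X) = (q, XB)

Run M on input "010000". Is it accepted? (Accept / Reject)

One accepting computation: (p, 010000, Z) ⊢ (r, 10000, XZ) ⊢ (q, 0000, XBZ) ⊢ (q, 000, XBZ) ⊢ (q, 00, XBZ) ⊢ (q, 0, XBZ) ⊢ (q, ε, BBBZ)
All input consumed and state q ∈ F.

Accept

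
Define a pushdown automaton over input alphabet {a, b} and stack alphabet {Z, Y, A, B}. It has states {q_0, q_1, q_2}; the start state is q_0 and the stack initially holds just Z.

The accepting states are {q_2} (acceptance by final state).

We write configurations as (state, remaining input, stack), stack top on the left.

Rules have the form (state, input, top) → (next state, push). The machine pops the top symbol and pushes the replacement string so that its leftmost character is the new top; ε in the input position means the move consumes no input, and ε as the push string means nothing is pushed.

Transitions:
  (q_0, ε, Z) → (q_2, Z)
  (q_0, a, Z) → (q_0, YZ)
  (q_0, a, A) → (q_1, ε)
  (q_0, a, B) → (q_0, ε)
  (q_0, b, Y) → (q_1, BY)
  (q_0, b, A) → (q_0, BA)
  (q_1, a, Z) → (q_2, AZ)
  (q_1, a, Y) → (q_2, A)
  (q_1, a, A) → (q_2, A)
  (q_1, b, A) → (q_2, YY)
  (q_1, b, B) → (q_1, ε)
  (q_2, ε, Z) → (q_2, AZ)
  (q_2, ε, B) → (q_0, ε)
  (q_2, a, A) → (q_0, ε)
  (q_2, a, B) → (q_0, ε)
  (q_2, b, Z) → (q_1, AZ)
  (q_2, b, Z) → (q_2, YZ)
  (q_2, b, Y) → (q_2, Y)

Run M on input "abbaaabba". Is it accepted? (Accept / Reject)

Accept

One accepting computation: (q_0, abbaaabba, Z) ⊢ (q_0, bbaaabba, YZ) ⊢ (q_1, baaabba, BYZ) ⊢ (q_1, aaabba, YZ) ⊢ (q_2, aabba, AZ) ⊢ (q_0, abba, Z) ⊢ (q_0, bba, YZ) ⊢ (q_1, ba, BYZ) ⊢ (q_1, a, YZ) ⊢ (q_2, ε, AZ)
All input consumed and state q_2 ∈ F.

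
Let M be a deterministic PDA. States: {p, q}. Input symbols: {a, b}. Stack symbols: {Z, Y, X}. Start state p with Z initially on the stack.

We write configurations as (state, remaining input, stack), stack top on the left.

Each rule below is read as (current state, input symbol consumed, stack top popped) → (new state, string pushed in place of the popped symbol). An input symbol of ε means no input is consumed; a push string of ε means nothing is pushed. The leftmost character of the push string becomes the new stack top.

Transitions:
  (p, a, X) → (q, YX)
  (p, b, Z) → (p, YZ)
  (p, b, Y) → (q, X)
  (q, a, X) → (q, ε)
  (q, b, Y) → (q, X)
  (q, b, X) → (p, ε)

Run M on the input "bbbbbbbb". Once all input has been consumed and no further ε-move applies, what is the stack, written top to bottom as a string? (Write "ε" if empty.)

(p, bbbbbbbb, Z)
  read b, top Z: go to p, push YZ → (p, bbbbbbb, YZ)
  read b, top Y: go to q, push X → (q, bbbbbb, XZ)
  read b, top X: go to p, push ε → (p, bbbbb, Z)
  read b, top Z: go to p, push YZ → (p, bbbb, YZ)
  read b, top Y: go to q, push X → (q, bbb, XZ)
  read b, top X: go to p, push ε → (p, bb, Z)
  read b, top Z: go to p, push YZ → (p, b, YZ)
  read b, top Y: go to q, push X → (q, ε, XZ)
All input consumed in state q with stack XZ.

XZ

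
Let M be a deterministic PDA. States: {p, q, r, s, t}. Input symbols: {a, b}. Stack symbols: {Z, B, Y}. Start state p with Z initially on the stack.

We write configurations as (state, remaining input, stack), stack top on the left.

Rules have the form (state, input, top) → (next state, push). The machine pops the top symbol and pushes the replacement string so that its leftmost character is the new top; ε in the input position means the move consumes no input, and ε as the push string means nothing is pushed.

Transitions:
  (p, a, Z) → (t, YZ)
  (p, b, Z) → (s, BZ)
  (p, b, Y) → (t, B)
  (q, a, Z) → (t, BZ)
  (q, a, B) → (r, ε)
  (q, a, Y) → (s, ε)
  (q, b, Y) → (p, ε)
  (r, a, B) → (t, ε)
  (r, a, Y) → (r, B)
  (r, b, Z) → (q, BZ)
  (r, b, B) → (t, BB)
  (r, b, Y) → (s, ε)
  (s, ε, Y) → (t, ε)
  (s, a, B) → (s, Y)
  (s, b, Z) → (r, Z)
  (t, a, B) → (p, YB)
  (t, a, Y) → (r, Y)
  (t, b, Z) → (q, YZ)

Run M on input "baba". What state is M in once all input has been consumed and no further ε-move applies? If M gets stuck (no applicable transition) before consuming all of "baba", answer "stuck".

s

(p, baba, Z)
  read b, top Z: go to s, push BZ → (s, aba, BZ)
  read a, top B: go to s, push Y → (s, ba, YZ)
  ε-move, top Y: go to t, push ε → (t, ba, Z)
  read b, top Z: go to q, push YZ → (q, a, YZ)
  read a, top Y: go to s, push ε → (s, ε, Z)
All input consumed; M is in state s.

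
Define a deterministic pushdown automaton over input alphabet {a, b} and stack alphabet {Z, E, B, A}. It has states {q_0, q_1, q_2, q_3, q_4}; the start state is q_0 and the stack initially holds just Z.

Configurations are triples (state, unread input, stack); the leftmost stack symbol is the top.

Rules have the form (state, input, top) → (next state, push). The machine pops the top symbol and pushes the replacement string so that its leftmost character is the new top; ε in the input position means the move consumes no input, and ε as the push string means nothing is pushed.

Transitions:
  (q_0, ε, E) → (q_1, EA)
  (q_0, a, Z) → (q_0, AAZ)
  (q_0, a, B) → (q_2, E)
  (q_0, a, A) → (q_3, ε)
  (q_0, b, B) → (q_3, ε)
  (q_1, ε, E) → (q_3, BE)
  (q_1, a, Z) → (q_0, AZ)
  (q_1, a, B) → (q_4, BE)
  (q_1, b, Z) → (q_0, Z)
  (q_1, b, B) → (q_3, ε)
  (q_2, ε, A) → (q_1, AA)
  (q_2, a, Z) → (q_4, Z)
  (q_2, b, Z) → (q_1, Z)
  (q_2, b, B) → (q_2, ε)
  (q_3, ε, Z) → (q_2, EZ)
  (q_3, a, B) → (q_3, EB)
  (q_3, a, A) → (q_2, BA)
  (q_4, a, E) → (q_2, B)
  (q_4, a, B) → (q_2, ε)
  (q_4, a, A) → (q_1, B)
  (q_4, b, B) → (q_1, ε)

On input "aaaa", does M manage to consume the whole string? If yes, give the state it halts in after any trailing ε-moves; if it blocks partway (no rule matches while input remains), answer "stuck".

stuck

(q_0, aaaa, Z)
  read a, top Z: go to q_0, push AAZ → (q_0, aaa, AAZ)
  read a, top A: go to q_3, push ε → (q_3, aa, AZ)
  read a, top A: go to q_2, push BA → (q_2, a, BAZ)
No transition for (q_2, a, top B); M blocks with input a remaining.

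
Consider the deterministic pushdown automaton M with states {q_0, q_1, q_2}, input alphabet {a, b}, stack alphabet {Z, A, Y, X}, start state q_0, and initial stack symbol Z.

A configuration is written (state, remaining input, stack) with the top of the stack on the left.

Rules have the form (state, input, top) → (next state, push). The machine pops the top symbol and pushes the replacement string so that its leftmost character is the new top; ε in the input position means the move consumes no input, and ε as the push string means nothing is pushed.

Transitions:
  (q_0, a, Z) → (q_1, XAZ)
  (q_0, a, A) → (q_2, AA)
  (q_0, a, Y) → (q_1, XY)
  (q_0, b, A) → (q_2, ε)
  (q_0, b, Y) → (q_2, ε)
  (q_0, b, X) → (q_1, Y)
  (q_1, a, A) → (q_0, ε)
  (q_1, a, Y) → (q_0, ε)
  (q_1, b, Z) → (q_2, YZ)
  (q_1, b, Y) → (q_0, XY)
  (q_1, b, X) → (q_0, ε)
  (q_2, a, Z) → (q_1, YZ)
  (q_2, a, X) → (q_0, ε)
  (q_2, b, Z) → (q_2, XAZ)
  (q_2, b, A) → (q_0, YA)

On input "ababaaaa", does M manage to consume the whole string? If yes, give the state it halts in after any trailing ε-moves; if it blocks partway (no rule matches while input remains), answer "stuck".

stuck

(q_0, ababaaaa, Z)
  read a, top Z: go to q_1, push XAZ → (q_1, babaaaa, XAZ)
  read b, top X: go to q_0, push ε → (q_0, abaaaa, AZ)
  read a, top A: go to q_2, push AA → (q_2, baaaa, AAZ)
  read b, top A: go to q_0, push YA → (q_0, aaaa, YAAZ)
  read a, top Y: go to q_1, push XY → (q_1, aaa, XYAAZ)
No transition for (q_1, a, top X); M blocks with input aaa remaining.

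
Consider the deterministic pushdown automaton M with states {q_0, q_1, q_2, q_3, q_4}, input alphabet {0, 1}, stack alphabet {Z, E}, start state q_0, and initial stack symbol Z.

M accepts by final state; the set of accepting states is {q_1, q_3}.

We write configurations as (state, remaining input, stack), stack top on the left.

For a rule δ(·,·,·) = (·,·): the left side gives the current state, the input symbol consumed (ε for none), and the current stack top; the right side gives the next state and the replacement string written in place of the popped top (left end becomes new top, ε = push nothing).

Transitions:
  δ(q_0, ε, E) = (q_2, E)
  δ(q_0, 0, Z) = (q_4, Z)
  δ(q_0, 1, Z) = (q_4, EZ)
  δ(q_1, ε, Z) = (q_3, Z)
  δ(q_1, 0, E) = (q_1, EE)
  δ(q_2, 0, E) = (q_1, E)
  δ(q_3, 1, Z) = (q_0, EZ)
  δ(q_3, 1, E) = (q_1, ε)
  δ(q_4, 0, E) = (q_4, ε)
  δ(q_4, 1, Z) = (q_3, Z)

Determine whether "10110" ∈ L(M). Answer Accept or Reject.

Accept

(q_0, 10110, Z) ⊢ (q_4, 0110, EZ) ⊢ (q_4, 110, Z) ⊢ (q_3, 10, Z) ⊢ (q_0, 0, EZ) ⊢ (q_2, 0, EZ) ⊢ (q_1, ε, EZ)
All input consumed; state q_1 ∈ F.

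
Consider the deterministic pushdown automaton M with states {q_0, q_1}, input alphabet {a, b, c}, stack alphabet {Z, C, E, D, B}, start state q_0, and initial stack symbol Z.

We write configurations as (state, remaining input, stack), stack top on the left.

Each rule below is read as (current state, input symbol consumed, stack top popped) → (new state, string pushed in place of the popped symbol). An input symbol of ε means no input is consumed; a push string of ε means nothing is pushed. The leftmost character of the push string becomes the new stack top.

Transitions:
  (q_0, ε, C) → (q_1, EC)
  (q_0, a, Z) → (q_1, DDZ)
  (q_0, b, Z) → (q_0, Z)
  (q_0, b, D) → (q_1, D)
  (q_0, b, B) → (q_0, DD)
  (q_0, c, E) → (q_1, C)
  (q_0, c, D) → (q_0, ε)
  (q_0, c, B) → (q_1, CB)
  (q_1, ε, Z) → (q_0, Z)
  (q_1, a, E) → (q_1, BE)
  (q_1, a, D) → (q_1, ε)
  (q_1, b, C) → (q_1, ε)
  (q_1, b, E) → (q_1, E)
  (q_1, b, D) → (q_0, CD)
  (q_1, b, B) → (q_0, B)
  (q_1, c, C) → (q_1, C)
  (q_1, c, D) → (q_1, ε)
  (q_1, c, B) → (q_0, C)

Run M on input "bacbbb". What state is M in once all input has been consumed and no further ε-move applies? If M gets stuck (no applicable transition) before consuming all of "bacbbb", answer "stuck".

q_1

(q_0, bacbbb, Z)
  read b, top Z: go to q_0, push Z → (q_0, acbbb, Z)
  read a, top Z: go to q_1, push DDZ → (q_1, cbbb, DDZ)
  read c, top D: go to q_1, push ε → (q_1, bbb, DZ)
  read b, top D: go to q_0, push CD → (q_0, bb, CDZ)
  ε-move, top C: go to q_1, push EC → (q_1, bb, ECDZ)
  read b, top E: go to q_1, push E → (q_1, b, ECDZ)
  read b, top E: go to q_1, push E → (q_1, ε, ECDZ)
All input consumed; M is in state q_1.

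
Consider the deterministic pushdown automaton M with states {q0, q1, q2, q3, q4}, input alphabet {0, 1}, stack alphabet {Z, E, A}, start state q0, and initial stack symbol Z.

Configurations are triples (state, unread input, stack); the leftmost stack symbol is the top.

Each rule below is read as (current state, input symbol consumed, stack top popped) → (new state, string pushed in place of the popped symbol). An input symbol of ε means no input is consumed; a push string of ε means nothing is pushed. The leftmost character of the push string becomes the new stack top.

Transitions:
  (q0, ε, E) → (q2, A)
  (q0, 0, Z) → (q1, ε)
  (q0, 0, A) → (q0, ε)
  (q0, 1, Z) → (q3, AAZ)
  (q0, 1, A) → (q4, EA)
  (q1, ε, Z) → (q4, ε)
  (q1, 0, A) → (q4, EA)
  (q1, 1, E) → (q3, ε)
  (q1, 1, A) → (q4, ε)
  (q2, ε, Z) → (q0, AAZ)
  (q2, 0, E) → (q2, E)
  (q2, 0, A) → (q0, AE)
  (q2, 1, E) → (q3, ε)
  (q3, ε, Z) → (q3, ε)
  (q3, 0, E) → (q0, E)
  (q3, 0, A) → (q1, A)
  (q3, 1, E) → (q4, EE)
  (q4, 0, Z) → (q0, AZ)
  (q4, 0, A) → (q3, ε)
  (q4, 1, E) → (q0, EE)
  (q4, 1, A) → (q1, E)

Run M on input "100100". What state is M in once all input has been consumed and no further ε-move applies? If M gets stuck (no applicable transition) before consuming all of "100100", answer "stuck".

q2

(q0, 100100, Z)
  read 1, top Z: go to q3, push AAZ → (q3, 00100, AAZ)
  read 0, top A: go to q1, push A → (q1, 0100, AAZ)
  read 0, top A: go to q4, push EA → (q4, 100, EAAZ)
  read 1, top E: go to q0, push EE → (q0, 00, EEAAZ)
  ε-move, top E: go to q2, push A → (q2, 00, AEAAZ)
  read 0, top A: go to q0, push AE → (q0, 0, AEEAAZ)
  read 0, top A: go to q0, push ε → (q0, ε, EEAAZ)
  ε-move, top E: go to q2, push A → (q2, ε, AEAAZ)
All input consumed; M is in state q2.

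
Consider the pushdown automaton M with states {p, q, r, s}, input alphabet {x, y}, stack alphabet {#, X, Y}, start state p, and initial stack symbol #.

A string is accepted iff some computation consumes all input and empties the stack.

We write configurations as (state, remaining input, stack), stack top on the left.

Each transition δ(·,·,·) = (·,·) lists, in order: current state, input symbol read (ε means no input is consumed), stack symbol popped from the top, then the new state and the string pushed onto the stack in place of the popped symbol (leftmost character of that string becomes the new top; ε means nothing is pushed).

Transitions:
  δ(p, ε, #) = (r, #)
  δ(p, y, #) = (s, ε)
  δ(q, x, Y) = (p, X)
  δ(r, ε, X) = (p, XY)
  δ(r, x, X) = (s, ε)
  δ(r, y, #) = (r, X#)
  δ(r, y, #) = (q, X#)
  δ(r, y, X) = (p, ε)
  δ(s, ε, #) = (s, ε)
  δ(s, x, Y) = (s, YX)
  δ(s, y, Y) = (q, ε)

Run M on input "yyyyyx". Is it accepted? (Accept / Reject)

One accepting computation: (p, yyyyyx, #) ⊢ (r, yyyyyx, #) ⊢ (r, yyyyx, X#) ⊢ (p, yyyx, #) ⊢ (r, yyyx, #) ⊢ (r, yyx, X#) ⊢ (p, yx, #) ⊢ (r, yx, #) ⊢ (r, x, X#) ⊢ (s, ε, #) ⊢ (s, ε, ε)
All input consumed and the stack is empty.

Accept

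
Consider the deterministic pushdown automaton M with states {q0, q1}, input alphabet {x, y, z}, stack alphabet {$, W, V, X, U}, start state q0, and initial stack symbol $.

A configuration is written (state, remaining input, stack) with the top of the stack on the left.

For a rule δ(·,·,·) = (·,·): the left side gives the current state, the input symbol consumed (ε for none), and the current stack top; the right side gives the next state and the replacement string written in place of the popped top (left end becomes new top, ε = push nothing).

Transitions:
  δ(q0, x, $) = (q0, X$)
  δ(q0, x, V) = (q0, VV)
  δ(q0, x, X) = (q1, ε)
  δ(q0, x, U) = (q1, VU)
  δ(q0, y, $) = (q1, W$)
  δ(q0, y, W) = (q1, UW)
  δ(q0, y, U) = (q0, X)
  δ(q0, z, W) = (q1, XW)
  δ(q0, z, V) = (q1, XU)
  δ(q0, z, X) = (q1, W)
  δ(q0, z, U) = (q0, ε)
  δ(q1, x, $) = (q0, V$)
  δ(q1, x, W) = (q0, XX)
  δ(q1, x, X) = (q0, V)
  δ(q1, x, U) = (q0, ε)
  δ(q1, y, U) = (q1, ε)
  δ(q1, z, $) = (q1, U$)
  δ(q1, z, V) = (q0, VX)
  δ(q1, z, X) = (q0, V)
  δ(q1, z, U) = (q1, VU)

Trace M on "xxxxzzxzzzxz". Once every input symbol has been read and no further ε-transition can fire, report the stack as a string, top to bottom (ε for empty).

(q0, xxxxzzxzzzxz, $)
  read x, top $: go to q0, push X$ → (q0, xxxzzxzzzxz, X$)
  read x, top X: go to q1, push ε → (q1, xxzzxzzzxz, $)
  read x, top $: go to q0, push V$ → (q0, xzzxzzzxz, V$)
  read x, top V: go to q0, push VV → (q0, zzxzzzxz, VV$)
  read z, top V: go to q1, push XU → (q1, zxzzzxz, XUV$)
  read z, top X: go to q0, push V → (q0, xzzzxz, VUV$)
  read x, top V: go to q0, push VV → (q0, zzzxz, VVUV$)
  read z, top V: go to q1, push XU → (q1, zzxz, XUVUV$)
  read z, top X: go to q0, push V → (q0, zxz, VUVUV$)
  read z, top V: go to q1, push XU → (q1, xz, XUUVUV$)
  read x, top X: go to q0, push V → (q0, z, VUUVUV$)
  read z, top V: go to q1, push XU → (q1, ε, XUUUVUV$)
All input consumed in state q1 with stack XUUUVUV$.

XUUUVUV$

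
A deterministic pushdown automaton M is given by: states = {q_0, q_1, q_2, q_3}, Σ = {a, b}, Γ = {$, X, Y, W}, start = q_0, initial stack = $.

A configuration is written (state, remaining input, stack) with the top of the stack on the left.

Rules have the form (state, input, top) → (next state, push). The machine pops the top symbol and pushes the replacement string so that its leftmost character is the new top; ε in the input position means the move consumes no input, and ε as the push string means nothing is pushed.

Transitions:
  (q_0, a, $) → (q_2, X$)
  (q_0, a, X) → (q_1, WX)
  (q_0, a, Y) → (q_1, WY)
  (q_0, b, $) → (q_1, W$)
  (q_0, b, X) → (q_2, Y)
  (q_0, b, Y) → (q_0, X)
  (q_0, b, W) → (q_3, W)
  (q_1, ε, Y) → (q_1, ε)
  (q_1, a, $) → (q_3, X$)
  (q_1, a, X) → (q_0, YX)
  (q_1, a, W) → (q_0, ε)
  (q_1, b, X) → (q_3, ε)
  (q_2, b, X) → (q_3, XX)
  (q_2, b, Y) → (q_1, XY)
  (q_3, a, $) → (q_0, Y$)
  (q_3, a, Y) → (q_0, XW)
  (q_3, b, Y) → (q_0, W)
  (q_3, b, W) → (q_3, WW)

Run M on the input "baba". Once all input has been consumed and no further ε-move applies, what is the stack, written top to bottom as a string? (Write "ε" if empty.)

$

(q_0, baba, $) ⊢ (q_1, aba, W$) ⊢ (q_0, ba, $) ⊢ (q_1, a, W$) ⊢ (q_0, ε, $)
All input consumed in state q_0 with stack $.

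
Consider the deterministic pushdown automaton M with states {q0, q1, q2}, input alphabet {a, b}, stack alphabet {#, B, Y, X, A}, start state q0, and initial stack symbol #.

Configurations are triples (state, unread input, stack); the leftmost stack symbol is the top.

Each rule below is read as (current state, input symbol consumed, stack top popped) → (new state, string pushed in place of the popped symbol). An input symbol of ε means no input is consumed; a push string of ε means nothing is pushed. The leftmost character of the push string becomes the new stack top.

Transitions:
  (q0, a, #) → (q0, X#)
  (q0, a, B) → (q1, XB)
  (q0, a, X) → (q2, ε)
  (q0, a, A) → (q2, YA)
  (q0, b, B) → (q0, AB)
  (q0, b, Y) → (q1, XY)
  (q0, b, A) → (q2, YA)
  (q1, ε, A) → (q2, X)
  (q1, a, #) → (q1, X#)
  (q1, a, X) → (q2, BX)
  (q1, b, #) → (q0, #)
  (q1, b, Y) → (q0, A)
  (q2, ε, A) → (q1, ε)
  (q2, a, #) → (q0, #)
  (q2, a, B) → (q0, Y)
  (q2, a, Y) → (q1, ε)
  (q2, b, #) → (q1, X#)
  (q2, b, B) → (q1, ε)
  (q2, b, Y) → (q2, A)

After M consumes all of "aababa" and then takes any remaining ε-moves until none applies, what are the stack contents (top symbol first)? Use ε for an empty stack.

BX#

(q0, aababa, #) ⊢ (q0, ababa, X#) ⊢ (q2, baba, #) ⊢ (q1, aba, X#) ⊢ (q2, ba, BX#) ⊢ (q1, a, X#) ⊢ (q2, ε, BX#)
All input consumed in state q2 with stack BX#.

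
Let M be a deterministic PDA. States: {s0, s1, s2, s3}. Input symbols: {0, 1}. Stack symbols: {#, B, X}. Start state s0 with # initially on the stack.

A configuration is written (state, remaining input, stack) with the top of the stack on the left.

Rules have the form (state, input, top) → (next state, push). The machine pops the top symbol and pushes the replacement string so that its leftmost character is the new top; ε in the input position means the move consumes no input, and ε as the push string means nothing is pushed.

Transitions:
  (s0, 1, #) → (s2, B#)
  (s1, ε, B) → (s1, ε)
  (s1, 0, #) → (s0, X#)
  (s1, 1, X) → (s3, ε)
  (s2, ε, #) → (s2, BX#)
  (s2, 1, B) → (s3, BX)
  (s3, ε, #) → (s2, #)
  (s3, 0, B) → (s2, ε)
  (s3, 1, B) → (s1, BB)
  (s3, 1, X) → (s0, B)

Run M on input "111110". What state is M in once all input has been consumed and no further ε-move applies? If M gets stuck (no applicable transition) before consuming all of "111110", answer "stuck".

(s0, 111110, #) ⊢ (s2, 11110, B#) ⊢ (s3, 1110, BX#) ⊢ (s1, 110, BBX#) ⊢ (s1, 110, BX#) ⊢ (s1, 110, X#) ⊢ (s3, 10, #) ⊢ (s2, 10, #) ⊢ (s2, 10, BX#) ⊢ (s3, 0, BXX#) ⊢ (s2, ε, XX#)
All input consumed; M is in state s2.

s2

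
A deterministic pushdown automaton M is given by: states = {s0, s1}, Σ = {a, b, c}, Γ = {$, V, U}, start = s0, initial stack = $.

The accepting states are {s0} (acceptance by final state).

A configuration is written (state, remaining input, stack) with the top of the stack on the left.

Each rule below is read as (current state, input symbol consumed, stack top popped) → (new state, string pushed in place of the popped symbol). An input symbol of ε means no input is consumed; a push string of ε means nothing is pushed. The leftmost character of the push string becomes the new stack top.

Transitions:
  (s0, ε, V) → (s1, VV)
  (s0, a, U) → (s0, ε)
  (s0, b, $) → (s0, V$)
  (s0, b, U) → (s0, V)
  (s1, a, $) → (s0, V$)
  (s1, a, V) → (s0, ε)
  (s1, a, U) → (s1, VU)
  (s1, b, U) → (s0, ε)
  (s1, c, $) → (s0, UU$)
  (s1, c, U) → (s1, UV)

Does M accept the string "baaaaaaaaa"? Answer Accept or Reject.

(s0, baaaaaaaaa, $)
  read b, top $: go to s0, push V$ → (s0, aaaaaaaaa, V$)
  ε-move, top V: go to s1, push VV → (s1, aaaaaaaaa, VV$)
  read a, top V: go to s0, push ε → (s0, aaaaaaaa, V$)
  ε-move, top V: go to s1, push VV → (s1, aaaaaaaa, VV$)
  read a, top V: go to s0, push ε → (s0, aaaaaaa, V$)
  ε-move, top V: go to s1, push VV → (s1, aaaaaaa, VV$)
  read a, top V: go to s0, push ε → (s0, aaaaaa, V$)
  ε-move, top V: go to s1, push VV → (s1, aaaaaa, VV$)
  read a, top V: go to s0, push ε → (s0, aaaaa, V$)
  ε-move, top V: go to s1, push VV → (s1, aaaaa, VV$)
  read a, top V: go to s0, push ε → (s0, aaaa, V$)
  ε-move, top V: go to s1, push VV → (s1, aaaa, VV$)
  read a, top V: go to s0, push ε → (s0, aaa, V$)
  ε-move, top V: go to s1, push VV → (s1, aaa, VV$)
  read a, top V: go to s0, push ε → (s0, aa, V$)
  ε-move, top V: go to s1, push VV → (s1, aa, VV$)
  read a, top V: go to s0, push ε → (s0, a, V$)
  ε-move, top V: go to s1, push VV → (s1, a, VV$)
  read a, top V: go to s0, push ε → (s0, ε, V$)
All input consumed; state s0 ∈ F.

Accept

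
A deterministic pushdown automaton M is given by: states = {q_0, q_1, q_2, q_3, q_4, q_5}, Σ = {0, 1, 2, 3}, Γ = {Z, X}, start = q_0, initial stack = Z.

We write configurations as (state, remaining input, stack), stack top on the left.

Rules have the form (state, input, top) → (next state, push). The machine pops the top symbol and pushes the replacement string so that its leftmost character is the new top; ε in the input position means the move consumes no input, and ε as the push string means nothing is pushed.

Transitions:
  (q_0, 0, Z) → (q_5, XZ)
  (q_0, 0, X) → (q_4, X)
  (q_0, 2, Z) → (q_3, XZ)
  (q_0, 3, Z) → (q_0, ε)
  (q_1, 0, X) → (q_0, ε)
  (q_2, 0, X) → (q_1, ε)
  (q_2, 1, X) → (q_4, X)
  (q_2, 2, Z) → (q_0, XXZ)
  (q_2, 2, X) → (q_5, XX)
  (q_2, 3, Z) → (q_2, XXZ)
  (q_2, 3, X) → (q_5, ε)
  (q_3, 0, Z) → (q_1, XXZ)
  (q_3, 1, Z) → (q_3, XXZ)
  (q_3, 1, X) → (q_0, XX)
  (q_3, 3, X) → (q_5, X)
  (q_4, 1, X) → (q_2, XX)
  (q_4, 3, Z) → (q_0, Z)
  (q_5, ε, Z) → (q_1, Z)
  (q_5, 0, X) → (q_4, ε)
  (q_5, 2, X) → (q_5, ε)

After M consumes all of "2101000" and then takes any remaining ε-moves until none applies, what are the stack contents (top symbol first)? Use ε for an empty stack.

XZ

(q_0, 2101000, Z)
  read 2, top Z: go to q_3, push XZ → (q_3, 101000, XZ)
  read 1, top X: go to q_0, push XX → (q_0, 01000, XXZ)
  read 0, top X: go to q_4, push X → (q_4, 1000, XXZ)
  read 1, top X: go to q_2, push XX → (q_2, 000, XXXZ)
  read 0, top X: go to q_1, push ε → (q_1, 00, XXZ)
  read 0, top X: go to q_0, push ε → (q_0, 0, XZ)
  read 0, top X: go to q_4, push X → (q_4, ε, XZ)
All input consumed in state q_4 with stack XZ.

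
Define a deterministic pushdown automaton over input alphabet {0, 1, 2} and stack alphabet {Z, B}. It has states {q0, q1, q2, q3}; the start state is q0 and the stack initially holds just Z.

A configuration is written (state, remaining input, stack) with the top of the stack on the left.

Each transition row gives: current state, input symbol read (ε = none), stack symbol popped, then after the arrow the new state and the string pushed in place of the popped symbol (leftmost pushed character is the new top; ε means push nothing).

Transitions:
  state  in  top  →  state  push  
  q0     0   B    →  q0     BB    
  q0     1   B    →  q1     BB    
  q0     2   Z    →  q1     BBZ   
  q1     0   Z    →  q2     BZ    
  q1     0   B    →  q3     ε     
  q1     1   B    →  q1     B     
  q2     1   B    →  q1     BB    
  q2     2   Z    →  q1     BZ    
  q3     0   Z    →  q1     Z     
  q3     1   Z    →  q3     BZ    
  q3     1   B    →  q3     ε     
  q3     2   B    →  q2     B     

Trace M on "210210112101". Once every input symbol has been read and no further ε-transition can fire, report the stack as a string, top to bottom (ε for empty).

(q0, 210210112101, Z)
  read 2, top Z: go to q1, push BBZ → (q1, 10210112101, BBZ)
  read 1, top B: go to q1, push B → (q1, 0210112101, BBZ)
  read 0, top B: go to q3, push ε → (q3, 210112101, BZ)
  read 2, top B: go to q2, push B → (q2, 10112101, BZ)
  read 1, top B: go to q1, push BB → (q1, 0112101, BBZ)
  read 0, top B: go to q3, push ε → (q3, 112101, BZ)
  read 1, top B: go to q3, push ε → (q3, 12101, Z)
  read 1, top Z: go to q3, push BZ → (q3, 2101, BZ)
  read 2, top B: go to q2, push B → (q2, 101, BZ)
  read 1, top B: go to q1, push BB → (q1, 01, BBZ)
  read 0, top B: go to q3, push ε → (q3, 1, BZ)
  read 1, top B: go to q3, push ε → (q3, ε, Z)
All input consumed in state q3 with stack Z.

Z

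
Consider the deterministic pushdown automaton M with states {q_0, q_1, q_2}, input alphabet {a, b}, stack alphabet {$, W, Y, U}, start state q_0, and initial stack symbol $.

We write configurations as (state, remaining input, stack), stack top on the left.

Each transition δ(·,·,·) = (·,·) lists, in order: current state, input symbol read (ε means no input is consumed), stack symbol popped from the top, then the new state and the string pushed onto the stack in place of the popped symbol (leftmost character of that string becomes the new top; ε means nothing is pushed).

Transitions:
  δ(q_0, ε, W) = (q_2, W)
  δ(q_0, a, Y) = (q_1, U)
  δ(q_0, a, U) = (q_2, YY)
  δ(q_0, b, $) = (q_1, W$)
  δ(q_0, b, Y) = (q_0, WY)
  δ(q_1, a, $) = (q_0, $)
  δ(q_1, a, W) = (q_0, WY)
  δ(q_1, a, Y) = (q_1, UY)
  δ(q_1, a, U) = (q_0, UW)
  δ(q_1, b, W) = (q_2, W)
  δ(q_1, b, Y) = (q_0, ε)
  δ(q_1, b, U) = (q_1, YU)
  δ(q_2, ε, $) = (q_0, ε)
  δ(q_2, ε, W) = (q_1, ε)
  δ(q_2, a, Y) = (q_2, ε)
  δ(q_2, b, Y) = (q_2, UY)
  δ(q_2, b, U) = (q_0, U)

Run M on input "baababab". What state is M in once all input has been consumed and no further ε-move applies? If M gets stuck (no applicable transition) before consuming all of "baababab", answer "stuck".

(q_0, baababab, $)
  read b, top $: go to q_1, push W$ → (q_1, aababab, W$)
  read a, top W: go to q_0, push WY → (q_0, ababab, WY$)
  ε-move, top W: go to q_2, push W → (q_2, ababab, WY$)
  ε-move, top W: go to q_1, push ε → (q_1, ababab, Y$)
  read a, top Y: go to q_1, push UY → (q_1, babab, UY$)
  read b, top U: go to q_1, push YU → (q_1, abab, YUY$)
  read a, top Y: go to q_1, push UY → (q_1, bab, UYUY$)
  read b, top U: go to q_1, push YU → (q_1, ab, YUYUY$)
  read a, top Y: go to q_1, push UY → (q_1, b, UYUYUY$)
  read b, top U: go to q_1, push YU → (q_1, ε, YUYUYUY$)
All input consumed; M is in state q_1.

q_1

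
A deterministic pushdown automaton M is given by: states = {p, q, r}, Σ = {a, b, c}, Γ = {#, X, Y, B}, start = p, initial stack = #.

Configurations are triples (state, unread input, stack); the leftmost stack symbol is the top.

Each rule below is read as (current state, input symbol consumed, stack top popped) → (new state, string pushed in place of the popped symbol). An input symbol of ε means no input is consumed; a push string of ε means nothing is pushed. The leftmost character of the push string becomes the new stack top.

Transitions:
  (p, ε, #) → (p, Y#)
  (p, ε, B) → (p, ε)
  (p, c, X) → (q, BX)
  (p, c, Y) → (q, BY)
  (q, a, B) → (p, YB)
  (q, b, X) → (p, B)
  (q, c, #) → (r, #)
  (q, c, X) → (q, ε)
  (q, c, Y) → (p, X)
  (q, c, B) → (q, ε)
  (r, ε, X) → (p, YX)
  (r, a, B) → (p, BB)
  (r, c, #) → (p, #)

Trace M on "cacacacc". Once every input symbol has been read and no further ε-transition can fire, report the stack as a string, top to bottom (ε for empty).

(p, cacacacc, #) ⊢ (p, cacacacc, Y#) ⊢ (q, acacacc, BY#) ⊢ (p, cacacc, YBY#) ⊢ (q, acacc, BYBY#) ⊢ (p, cacc, YBYBY#) ⊢ (q, acc, BYBYBY#) ⊢ (p, cc, YBYBYBY#) ⊢ (q, c, BYBYBYBY#) ⊢ (q, ε, YBYBYBY#)
All input consumed in state q with stack YBYBYBY#.

YBYBYBY#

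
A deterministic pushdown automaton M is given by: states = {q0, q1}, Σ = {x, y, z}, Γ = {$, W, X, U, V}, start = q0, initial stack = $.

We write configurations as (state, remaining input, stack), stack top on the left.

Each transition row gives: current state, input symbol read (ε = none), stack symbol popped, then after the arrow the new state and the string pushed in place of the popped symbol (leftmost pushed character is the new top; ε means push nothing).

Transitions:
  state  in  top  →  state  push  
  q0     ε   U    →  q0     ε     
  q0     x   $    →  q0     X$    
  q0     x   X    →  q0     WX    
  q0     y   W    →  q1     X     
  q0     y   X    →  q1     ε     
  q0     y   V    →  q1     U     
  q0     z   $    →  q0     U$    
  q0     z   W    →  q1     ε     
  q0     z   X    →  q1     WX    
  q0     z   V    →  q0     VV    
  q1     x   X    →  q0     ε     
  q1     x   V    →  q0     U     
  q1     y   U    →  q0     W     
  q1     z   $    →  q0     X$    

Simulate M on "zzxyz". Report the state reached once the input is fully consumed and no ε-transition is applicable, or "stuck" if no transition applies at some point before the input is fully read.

q0

(q0, zzxyz, $) ⊢ (q0, zxyz, U$) ⊢ (q0, zxyz, $) ⊢ (q0, xyz, U$) ⊢ (q0, xyz, $) ⊢ (q0, yz, X$) ⊢ (q1, z, $) ⊢ (q0, ε, X$)
All input consumed; M is in state q0.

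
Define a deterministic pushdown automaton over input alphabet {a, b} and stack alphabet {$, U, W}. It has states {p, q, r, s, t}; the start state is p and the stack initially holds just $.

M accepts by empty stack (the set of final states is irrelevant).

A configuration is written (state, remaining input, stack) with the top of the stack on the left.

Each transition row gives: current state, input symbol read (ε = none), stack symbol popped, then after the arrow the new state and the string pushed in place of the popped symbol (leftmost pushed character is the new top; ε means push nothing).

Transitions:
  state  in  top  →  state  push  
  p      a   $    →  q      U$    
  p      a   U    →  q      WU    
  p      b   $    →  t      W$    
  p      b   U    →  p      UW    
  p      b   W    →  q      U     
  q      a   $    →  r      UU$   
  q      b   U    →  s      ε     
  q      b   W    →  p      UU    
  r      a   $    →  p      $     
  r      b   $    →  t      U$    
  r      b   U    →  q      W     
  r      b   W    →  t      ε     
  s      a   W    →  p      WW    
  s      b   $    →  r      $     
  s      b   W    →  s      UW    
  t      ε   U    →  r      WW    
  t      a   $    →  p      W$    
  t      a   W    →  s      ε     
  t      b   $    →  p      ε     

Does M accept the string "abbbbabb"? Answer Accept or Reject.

(p, abbbbabb, $)
  read a, top $: go to q, push U$ → (q, bbbbabb, U$)
  read b, top U: go to s, push ε → (s, bbbabb, $)
  read b, top $: go to r, push $ → (r, bbabb, $)
  read b, top $: go to t, push U$ → (t, babb, U$)
  ε-move, top U: go to r, push WW → (r, babb, WW$)
  read b, top W: go to t, push ε → (t, abb, W$)
  read a, top W: go to s, push ε → (s, bb, $)
  read b, top $: go to r, push $ → (r, b, $)
  read b, top $: go to t, push U$ → (t, ε, U$)
  ε-move, top U: go to r, push WW → (r, ε, WW$)
All input consumed; stack is WW$, not empty, and no further ε-move applies.

Reject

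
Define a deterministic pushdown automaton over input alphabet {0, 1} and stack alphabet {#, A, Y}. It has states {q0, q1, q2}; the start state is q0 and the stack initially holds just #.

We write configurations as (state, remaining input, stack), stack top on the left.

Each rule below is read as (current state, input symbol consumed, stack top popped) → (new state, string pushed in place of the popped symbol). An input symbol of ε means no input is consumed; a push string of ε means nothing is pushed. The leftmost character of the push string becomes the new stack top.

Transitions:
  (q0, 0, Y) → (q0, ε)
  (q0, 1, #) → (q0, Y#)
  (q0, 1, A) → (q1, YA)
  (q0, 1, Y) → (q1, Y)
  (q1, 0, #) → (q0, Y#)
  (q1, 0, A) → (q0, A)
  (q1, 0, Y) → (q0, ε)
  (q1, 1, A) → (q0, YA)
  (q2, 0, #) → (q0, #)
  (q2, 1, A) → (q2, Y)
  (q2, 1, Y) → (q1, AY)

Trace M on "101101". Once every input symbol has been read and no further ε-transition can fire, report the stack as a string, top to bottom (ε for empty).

(q0, 101101, #)
  read 1, top #: go to q0, push Y# → (q0, 01101, Y#)
  read 0, top Y: go to q0, push ε → (q0, 1101, #)
  read 1, top #: go to q0, push Y# → (q0, 101, Y#)
  read 1, top Y: go to q1, push Y → (q1, 01, Y#)
  read 0, top Y: go to q0, push ε → (q0, 1, #)
  read 1, top #: go to q0, push Y# → (q0, ε, Y#)
All input consumed in state q0 with stack Y#.

Y#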